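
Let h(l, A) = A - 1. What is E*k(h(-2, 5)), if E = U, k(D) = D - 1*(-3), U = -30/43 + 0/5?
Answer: -210/43 ≈ -4.8837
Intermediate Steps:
h(l, A) = -1 + A
U = -30/43 (U = -30*1/43 + 0*(⅕) = -30/43 + 0 = -30/43 ≈ -0.69767)
k(D) = 3 + D (k(D) = D + 3 = 3 + D)
E = -30/43 ≈ -0.69767
E*k(h(-2, 5)) = -30*(3 + (-1 + 5))/43 = -30*(3 + 4)/43 = -30/43*7 = -210/43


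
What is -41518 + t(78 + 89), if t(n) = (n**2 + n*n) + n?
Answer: 14427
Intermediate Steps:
t(n) = n + 2*n**2 (t(n) = (n**2 + n**2) + n = 2*n**2 + n = n + 2*n**2)
-41518 + t(78 + 89) = -41518 + (78 + 89)*(1 + 2*(78 + 89)) = -41518 + 167*(1 + 2*167) = -41518 + 167*(1 + 334) = -41518 + 167*335 = -41518 + 55945 = 14427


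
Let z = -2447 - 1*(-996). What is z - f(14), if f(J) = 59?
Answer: -1510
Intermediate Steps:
z = -1451 (z = -2447 + 996 = -1451)
z - f(14) = -1451 - 1*59 = -1451 - 59 = -1510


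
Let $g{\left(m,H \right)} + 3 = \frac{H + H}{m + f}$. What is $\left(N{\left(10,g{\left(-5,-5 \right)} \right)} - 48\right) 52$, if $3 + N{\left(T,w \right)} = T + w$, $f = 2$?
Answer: $- \frac{6344}{3} \approx -2114.7$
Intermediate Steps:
$g{\left(m,H \right)} = -3 + \frac{2 H}{2 + m}$ ($g{\left(m,H \right)} = -3 + \frac{H + H}{m + 2} = -3 + \frac{2 H}{2 + m}$)
$N{\left(T,w \right)} = -3 + T + w$ ($N{\left(T,w \right)} = -3 + \left(T + w\right) = -3 + T + w$)
$\left(N{\left(10,g{\left(-5,-5 \right)} \right)} - 48\right) 52 = \left(\left(-3 + 10 + \frac{-6 - -15 + 2 \left(-5\right)}{2 - 5}\right) - 48\right) 52 = \left(\left(-3 + 10 + \frac{-6 + 15 - 10}{-3}\right) - 48\right) 52 = \left(\left(-3 + 10 - - \frac{1}{3}\right) - 48\right) 52 = \left(\left(-3 + 10 + \frac{1}{3}\right) - 48\right) 52 = \left(\frac{22}{3} - 48\right) 52 = \left(- \frac{122}{3}\right) 52 = - \frac{6344}{3}$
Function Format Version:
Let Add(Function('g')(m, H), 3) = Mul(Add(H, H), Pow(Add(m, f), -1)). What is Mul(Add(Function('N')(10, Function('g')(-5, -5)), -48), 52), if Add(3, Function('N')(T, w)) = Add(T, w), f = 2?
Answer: Rational(-6344, 3) ≈ -2114.7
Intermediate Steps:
Function('g')(m, H) = Add(-3, Mul(2, H, Pow(Add(2, m), -1))) (Function('g')(m, H) = Add(-3, Mul(Add(H, H), Pow(Add(m, 2), -1))) = Add(-3, Mul(Mul(2, H), Pow(Add(2, m), -1))) = Add(-3, Mul(2, H, Pow(Add(2, m), -1))))
Function('N')(T, w) = Add(-3, T, w) (Function('N')(T, w) = Add(-3, Add(T, w)) = Add(-3, T, w))
Mul(Add(Function('N')(10, Function('g')(-5, -5)), -48), 52) = Mul(Add(Add(-3, 10, Mul(Pow(Add(2, -5), -1), Add(-6, Mul(-3, -5), Mul(2, -5)))), -48), 52) = Mul(Add(Add(-3, 10, Mul(Pow(-3, -1), Add(-6, 15, -10))), -48), 52) = Mul(Add(Add(-3, 10, Mul(Rational(-1, 3), -1)), -48), 52) = Mul(Add(Add(-3, 10, Rational(1, 3)), -48), 52) = Mul(Add(Rational(22, 3), -48), 52) = Mul(Rational(-122, 3), 52) = Rational(-6344, 3)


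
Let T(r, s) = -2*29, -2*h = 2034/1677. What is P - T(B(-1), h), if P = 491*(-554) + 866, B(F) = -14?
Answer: -271090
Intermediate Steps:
h = -339/559 (h = -1017/1677 = -½*678/559 = -339/559 ≈ -0.60644)
T(r, s) = -58
P = -271148 (P = -272014 + 866 = -271148)
P - T(B(-1), h) = -271148 - 1*(-58) = -271148 + 58 = -271090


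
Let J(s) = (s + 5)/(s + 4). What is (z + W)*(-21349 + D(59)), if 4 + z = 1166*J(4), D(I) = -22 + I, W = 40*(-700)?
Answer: 568865232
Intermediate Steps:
J(s) = (5 + s)/(4 + s)
W = -28000
z = 5231/4 (z = -4 + 1166*((5 + 4)/(4 + 4)) = -4 + 1166*(9/8) = -4 + 5247/4 = 5231/4 ≈ 1307.8)
(z + W)*(-21349 + D(59)) = (5231/4 - 28000)*(-21349 + (-22 + 59)) = -106769*(-21349 + 37)/4 = -106769/4*(-21312) = 568865232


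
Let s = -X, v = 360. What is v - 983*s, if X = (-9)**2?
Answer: 79983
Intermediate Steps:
X = 81
s = -81 (s = -1*81 = -81)
v - 983*s = 360 - 983*(-81) = 360 + 79623 = 79983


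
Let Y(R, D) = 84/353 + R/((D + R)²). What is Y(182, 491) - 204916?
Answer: -32762738724010/159883937 ≈ -2.0492e+5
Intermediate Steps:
Y(R, D) = 84/353 + R/(D + R)² (Y(R, D) = 84*(1/353) + R/(D + R)² = 84/353 + R/(D + R)²)
Y(182, 491) - 204916 = (84/353 + 182/(491 + 182)²) - 204916 = (84/353 + 182/673²) - 204916 = (84/353 + 182*(1/452929)) - 204916 = (84/353 + 182/452929) - 204916 = 38110282/159883937 - 204916 = -32762738724010/159883937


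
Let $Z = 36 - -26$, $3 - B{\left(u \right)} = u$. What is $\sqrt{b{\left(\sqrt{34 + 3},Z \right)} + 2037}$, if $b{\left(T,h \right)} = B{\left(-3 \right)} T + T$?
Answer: $\sqrt{2037 + 7 \sqrt{37}} \approx 45.602$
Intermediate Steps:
$B{\left(u \right)} = 3 - u$
$Z = 62$ ($Z = 36 + 26 = 62$)
$b{\left(T,h \right)} = 7 T$ ($b{\left(T,h \right)} = \left(3 - -3\right) T + T = \left(3 + 3\right) T + T = 6 T + T = 7 T$)
$\sqrt{b{\left(\sqrt{34 + 3},Z \right)} + 2037} = \sqrt{7 \sqrt{34 + 3} + 2037} = \sqrt{7 \sqrt{37} + 2037} = \sqrt{2037 + 7 \sqrt{37}}$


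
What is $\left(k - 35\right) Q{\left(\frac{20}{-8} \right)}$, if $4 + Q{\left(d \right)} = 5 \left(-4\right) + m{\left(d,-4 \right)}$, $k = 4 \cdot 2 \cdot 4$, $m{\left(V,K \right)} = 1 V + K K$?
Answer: $\frac{63}{2} \approx 31.5$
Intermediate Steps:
$m{\left(V,K \right)} = V + K^{2}$
$k = 32$ ($k = 8 \cdot 4 = 32$)
$Q{\left(d \right)} = -8 + d$ ($Q{\left(d \right)} = -4 + \left(5 \left(-4\right) + \left(d + \left(-4\right)^{2}\right)\right) = -4 + \left(-20 + \left(d + 16\right)\right) = -4 + \left(-20 + \left(16 + d\right)\right) = -4 + \left(-4 + d\right) = -8 + d$)
$\left(k - 35\right) Q{\left(\frac{20}{-8} \right)} = \left(32 - 35\right) \left(-8 + \frac{20}{-8}\right) = - 3 \left(-8 + 20 \left(- \frac{1}{8}\right)\right) = - 3 \left(-8 - \frac{5}{2}\right) = \left(-3\right) \left(- \frac{21}{2}\right) = \frac{63}{2}$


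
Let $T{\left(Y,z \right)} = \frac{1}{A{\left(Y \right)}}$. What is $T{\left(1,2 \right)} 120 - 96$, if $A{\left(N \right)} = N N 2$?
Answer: $-36$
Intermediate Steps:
$A{\left(N \right)} = 2 N^{2}$ ($A{\left(N \right)} = N 2 N = 2 N^{2}$)
$T{\left(Y,z \right)} = \frac{1}{2 Y^{2}}$
$T{\left(1,2 \right)} 120 - 96 = \frac{1}{2 \cdot 1} \cdot 120 - 96 = \frac{1}{2} \cdot 1 \cdot 120 - 96 = \frac{1}{2} \cdot 120 - 96 = 60 - 96 = -36$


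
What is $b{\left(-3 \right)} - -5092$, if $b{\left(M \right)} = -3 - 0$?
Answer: $5089$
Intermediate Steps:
$b{\left(M \right)} = -3$ ($b{\left(M \right)} = -3 + 0 = -3$)
$b{\left(-3 \right)} - -5092 = -3 - -5092 = -3 + 5092 = 5089$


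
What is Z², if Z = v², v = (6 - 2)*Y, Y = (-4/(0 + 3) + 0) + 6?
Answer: 9834496/81 ≈ 1.2141e+5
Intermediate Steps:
Y = 14/3 (Y = (-4/3 + 0) + 6 = -4/3 + 6 = 14/3 ≈ 4.6667)
v = 56/3 (v = (6 - 2)*(14/3) = 4*(14/3) = 56/3 ≈ 18.667)
Z = 3136/9 (Z = (56/3)² = 3136/9 ≈ 348.44)
Z² = (3136/9)² = 9834496/81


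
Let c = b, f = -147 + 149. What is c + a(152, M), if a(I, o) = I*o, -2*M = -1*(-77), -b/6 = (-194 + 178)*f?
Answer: -5660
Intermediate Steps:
f = 2
b = 192 (b = -6*(-194 + 178)*2 = -(-96)*2 = -6*(-32) = 192)
c = 192
M = -77/2 (M = -(-1)*(-77)/2 = -1/2*77 = -77/2 ≈ -38.500)
c + a(152, M) = 192 + 152*(-77/2) = 192 - 5852 = -5660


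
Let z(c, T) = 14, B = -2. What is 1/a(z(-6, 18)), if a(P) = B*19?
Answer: -1/38 ≈ -0.026316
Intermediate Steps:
a(P) = -38 (a(P) = -2*19 = -38)
1/a(z(-6, 18)) = 1/(-38) = -1/38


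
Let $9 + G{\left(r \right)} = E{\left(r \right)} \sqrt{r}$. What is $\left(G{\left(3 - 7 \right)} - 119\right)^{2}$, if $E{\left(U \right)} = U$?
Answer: $16320 + 2048 i \approx 16320.0 + 2048.0 i$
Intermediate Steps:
$G{\left(r \right)} = -9 + r^{\frac{3}{2}}$ ($G{\left(r \right)} = -9 + r \sqrt{r} = -9 + r^{\frac{3}{2}}$)
$\left(G{\left(3 - 7 \right)} - 119\right)^{2} = \left(\left(-9 + \left(3 - 7\right)^{\frac{3}{2}}\right) - 119\right)^{2} = \left(\left(-9 + \left(-4\right)^{\frac{3}{2}}\right) - 119\right)^{2} = \left(\left(-9 - 8 i\right) - 119\right)^{2} = \left(-128 - 8 i\right)^{2}$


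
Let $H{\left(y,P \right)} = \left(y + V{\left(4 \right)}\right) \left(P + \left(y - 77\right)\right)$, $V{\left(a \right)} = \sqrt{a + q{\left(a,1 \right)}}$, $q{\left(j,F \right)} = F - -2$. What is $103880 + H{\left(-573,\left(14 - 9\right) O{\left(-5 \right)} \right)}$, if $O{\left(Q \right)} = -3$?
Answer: $484925 - 665 \sqrt{7} \approx 4.8317 \cdot 10^{5}$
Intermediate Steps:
$q{\left(j,F \right)} = 2 + F$ ($q{\left(j,F \right)} = F + 2 = 2 + F$)
$V{\left(a \right)} = \sqrt{3 + a}$ ($V{\left(a \right)} = \sqrt{a + \left(2 + 1\right)} = \sqrt{a + 3} = \sqrt{3 + a}$)
$H{\left(y,P \right)} = \left(y + \sqrt{7}\right) \left(-77 + P + y\right)$ ($H{\left(y,P \right)} = \left(y + \sqrt{3 + 4}\right) \left(P + \left(y - 77\right)\right) = \left(y + \sqrt{7}\right) \left(P + \left(-77 + y\right)\right) = \left(y + \sqrt{7}\right) \left(-77 + P + y\right)$)
$103880 + H{\left(-573,\left(14 - 9\right) O{\left(-5 \right)} \right)} = 103880 + \left(\left(-573\right)^{2} - -44121 - 77 \sqrt{7} + \left(14 - 9\right) \left(-3\right) \left(-573\right) + \left(14 - 9\right) \left(-3\right) \sqrt{7} - 573 \sqrt{7}\right) = 103880 + \left(328329 + 44121 - 77 \sqrt{7} + 5 \left(-3\right) \left(-573\right) + 5 \left(-3\right) \sqrt{7} - 573 \sqrt{7}\right) = 103880 - \left(-381045 + 665 \sqrt{7}\right) = 103880 + \left(328329 + 44121 - 77 \sqrt{7} + 8595 - 15 \sqrt{7} - 573 \sqrt{7}\right) = 103880 + \left(381045 - 665 \sqrt{7}\right) = 484925 - 665 \sqrt{7}$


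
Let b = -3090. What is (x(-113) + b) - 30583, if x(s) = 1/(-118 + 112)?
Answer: -202039/6 ≈ -33673.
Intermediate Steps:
x(s) = -⅙ (x(s) = 1/(-6) = -⅙)
(x(-113) + b) - 30583 = (-⅙ - 3090) - 30583 = -18541/6 - 30583 = -202039/6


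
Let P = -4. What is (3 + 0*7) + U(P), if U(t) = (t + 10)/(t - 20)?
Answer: 11/4 ≈ 2.7500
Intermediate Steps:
U(t) = (10 + t)/(-20 + t)
(3 + 0*7) + U(P) = (3 + 0*7) + (10 - 4)/(-20 - 4) = (3 + 0) + 6/(-24) = 3 - 1/24*6 = 3 - ¼ = 11/4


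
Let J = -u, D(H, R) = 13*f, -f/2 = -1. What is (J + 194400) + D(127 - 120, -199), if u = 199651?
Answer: -5225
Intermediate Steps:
f = 2 (f = -2*(-1) = 2)
D(H, R) = 26 (D(H, R) = 13*2 = 26)
J = -199651 (J = -1*199651 = -199651)
(J + 194400) + D(127 - 120, -199) = (-199651 + 194400) + 26 = -5251 + 26 = -5225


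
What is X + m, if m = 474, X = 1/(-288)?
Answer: 136511/288 ≈ 474.00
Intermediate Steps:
X = -1/288 ≈ -0.0034722
X + m = -1/288 + 474 = 136511/288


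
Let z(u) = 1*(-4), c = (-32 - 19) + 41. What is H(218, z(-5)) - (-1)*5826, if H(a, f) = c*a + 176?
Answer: 3822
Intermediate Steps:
c = -10 (c = -51 + 41 = -10)
z(u) = -4
H(a, f) = 176 - 10*a (H(a, f) = -10*a + 176 = 176 - 10*a)
H(218, z(-5)) - (-1)*5826 = (176 - 10*218) - (-1)*5826 = (176 - 2180) - 1*(-5826) = -2004 + 5826 = 3822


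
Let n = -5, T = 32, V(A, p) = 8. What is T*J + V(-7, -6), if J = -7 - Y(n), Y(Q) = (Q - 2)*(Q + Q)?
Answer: -2456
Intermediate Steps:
Y(Q) = 2*Q*(-2 + Q) (Y(Q) = (-2 + Q)*(2*Q) = 2*Q*(-2 + Q))
J = -77 (J = -7 - 2*(-5)*(-2 - 5) = -7 - 2*(-5)*(-7) = -7 - 1*70 = -7 - 70 = -77)
T*J + V(-7, -6) = 32*(-77) + 8 = -2464 + 8 = -2456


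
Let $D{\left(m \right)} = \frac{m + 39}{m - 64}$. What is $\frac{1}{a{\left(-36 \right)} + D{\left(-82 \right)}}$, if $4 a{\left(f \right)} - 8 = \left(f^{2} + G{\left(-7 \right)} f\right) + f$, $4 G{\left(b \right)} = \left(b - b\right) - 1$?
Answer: $\frac{292}{93307} \approx 0.0031295$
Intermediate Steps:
$G{\left(b \right)} = - \frac{1}{4}$ ($G{\left(b \right)} = \frac{\left(b - b\right) - 1}{4} = \frac{0 - 1}{4} = \frac{1}{4} \left(-1\right) = - \frac{1}{4}$)
$D{\left(m \right)} = \frac{39 + m}{-64 + m}$
$a{\left(f \right)} = 2 + \frac{f^{2}}{4} + \frac{3 f}{16}$ ($a{\left(f \right)} = 2 + \frac{\left(f^{2} - \frac{f}{4}\right) + f}{4} = 2 + \frac{f^{2} + \frac{3 f}{4}}{4} = 2 + \left(\frac{f^{2}}{4} + \frac{3 f}{16}\right) = 2 + \frac{f^{2}}{4} + \frac{3 f}{16}$)
$\frac{1}{a{\left(-36 \right)} + D{\left(-82 \right)}} = \frac{1}{\left(2 + \frac{\left(-36\right)^{2}}{4} + \frac{3}{16} \left(-36\right)\right) + \frac{39 - 82}{-64 - 82}} = \frac{1}{\left(2 + \frac{1}{4} \cdot 1296 - \frac{27}{4}\right) + \frac{1}{-146} \left(-43\right)} = \frac{1}{\left(2 + 324 - \frac{27}{4}\right) - - \frac{43}{146}} = \frac{1}{\frac{1277}{4} + \frac{43}{146}} = \frac{1}{\frac{93307}{292}} = \frac{292}{93307}$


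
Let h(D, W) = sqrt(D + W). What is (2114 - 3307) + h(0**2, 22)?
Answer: -1193 + sqrt(22) ≈ -1188.3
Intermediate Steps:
(2114 - 3307) + h(0**2, 22) = (2114 - 3307) + sqrt(0**2 + 22) = -1193 + sqrt(0 + 22) = -1193 + sqrt(22)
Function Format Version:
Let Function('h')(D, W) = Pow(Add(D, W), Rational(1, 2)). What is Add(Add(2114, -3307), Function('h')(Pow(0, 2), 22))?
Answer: Add(-1193, Pow(22, Rational(1, 2))) ≈ -1188.3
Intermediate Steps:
Add(Add(2114, -3307), Function('h')(Pow(0, 2), 22)) = Add(Add(2114, -3307), Pow(Add(Pow(0, 2), 22), Rational(1, 2))) = Add(-1193, Pow(Add(0, 22), Rational(1, 2))) = Add(-1193, Pow(22, Rational(1, 2)))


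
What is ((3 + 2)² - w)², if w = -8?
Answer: 1089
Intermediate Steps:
((3 + 2)² - w)² = ((3 + 2)² - 1*(-8))² = (5² + 8)² = (25 + 8)² = 33² = 1089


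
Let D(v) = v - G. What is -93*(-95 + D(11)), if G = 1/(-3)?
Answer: 7781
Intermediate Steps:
G = -⅓ ≈ -0.33333
D(v) = ⅓ + v (D(v) = v - 1*(-⅓) = v + ⅓ = ⅓ + v)
-93*(-95 + D(11)) = -93*(-95 + (⅓ + 11)) = -93*(-95 + 34/3) = -93*(-251/3) = 7781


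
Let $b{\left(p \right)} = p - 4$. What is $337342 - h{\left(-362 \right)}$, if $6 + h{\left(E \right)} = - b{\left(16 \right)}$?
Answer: $337360$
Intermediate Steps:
$b{\left(p \right)} = -4 + p$ ($b{\left(p \right)} = p - 4 = -4 + p$)
$h{\left(E \right)} = -18$ ($h{\left(E \right)} = -6 - \left(-4 + 16\right) = -6 - 12 = -18$)
$337342 - h{\left(-362 \right)} = 337342 - -18 = 337342 + 18 = 337360$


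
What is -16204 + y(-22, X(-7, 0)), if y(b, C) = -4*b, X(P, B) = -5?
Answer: -16116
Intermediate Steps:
-16204 + y(-22, X(-7, 0)) = -16204 - 4*(-22) = -16204 + 88 = -16116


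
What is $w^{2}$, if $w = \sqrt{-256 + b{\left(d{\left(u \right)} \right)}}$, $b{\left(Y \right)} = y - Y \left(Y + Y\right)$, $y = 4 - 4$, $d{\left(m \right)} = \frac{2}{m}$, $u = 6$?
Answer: $- \frac{2306}{9} \approx -256.22$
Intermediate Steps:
$y = 0$ ($y = 4 - 4 = 0$)
$b{\left(Y \right)} = - 2 Y^{2}$ ($b{\left(Y \right)} = 0 - Y \left(Y + Y\right) = 0 - Y 2 Y = 0 - 2 Y^{2} = - 2 Y^{2}$)
$w = \frac{i \sqrt{2306}}{3}$ ($w = \sqrt{-256 - 2 \left(\frac{2}{6}\right)^{2}} = \sqrt{-256 - 2 \left(2 \cdot \frac{1}{6}\right)^{2}} = \sqrt{-256 - \frac{2}{9}} = \sqrt{- \frac{2306}{9}} = \frac{i \sqrt{2306}}{3} \approx 16.007 i$)
$w^{2} = \left(\frac{i \sqrt{2306}}{3}\right)^{2} = - \frac{2306}{9}$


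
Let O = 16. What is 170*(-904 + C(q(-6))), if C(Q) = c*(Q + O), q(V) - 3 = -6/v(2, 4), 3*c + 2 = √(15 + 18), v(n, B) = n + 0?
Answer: -466480/3 + 2720*√33/3 ≈ -1.5029e+5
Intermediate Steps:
v(n, B) = n
c = -⅔ + √33/3 (c = -⅔ + √(15 + 18)/3 = -⅔ + √33/3 ≈ 1.2482)
q(V) = 0 (q(V) = 3 - 6/2 = 3 - 6*½ = 3 - 3 = 0)
C(Q) = (16 + Q)*(-⅔ + √33/3) (C(Q) = (-⅔ + √33/3)*(Q + 16) = (-⅔ + √33/3)*(16 + Q) = (16 + Q)*(-⅔ + √33/3))
170*(-904 + C(q(-6))) = 170*(-904 - (2 - √33)*(16 + 0)/3) = 170*(-904 - ⅓*(2 - √33)*16) = 170*(-904 + (-32/3 + 16*√33/3)) = 170*(-2744/3 + 16*√33/3) = -466480/3 + 2720*√33/3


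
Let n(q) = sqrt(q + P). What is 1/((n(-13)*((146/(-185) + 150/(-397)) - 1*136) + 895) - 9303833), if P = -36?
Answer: -25090805349078725/233418209019056420344738 + 1294828446170*I/116709104509528210172369 ≈ -1.0749e-7 + 1.1094e-11*I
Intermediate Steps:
n(q) = sqrt(-36 + q) (n(q) = sqrt(q - 36) = sqrt(-36 + q))
1/((n(-13)*((146/(-185) + 150/(-397)) - 1*136) + 895) - 9303833) = 1/((sqrt(-36 - 13)*((146/(-185) + 150/(-397)) - 1*136) + 895) - 9303833) = 1/((sqrt(-49)*((146*(-1/185) + 150*(-1/397)) - 136) + 895) - 9303833) = 1/(((7*I)*((-146/185 - 150/397) - 136) + 895) - 9303833) = 1/(((7*I)*(-85712/73445 - 136) + 895) - 9303833) = 1/(((7*I)*(-10074232/73445) + 895) - 9303833) = 1/((-70519624*I/73445 + 895) - 9303833) = 1/((895 - 70519624*I/73445) - 9303833) = 1/(-9302938 - 70519624*I/73445) = 5394168025*(-9302938 + 70519624*I/73445)/466836418038112840689476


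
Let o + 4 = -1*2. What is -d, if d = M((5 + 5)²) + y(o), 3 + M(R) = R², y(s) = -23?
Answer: -9974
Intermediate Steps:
o = -6 (o = -4 - 1*2 = -4 - 2 = -6)
M(R) = -3 + R²
d = 9974 (d = (-3 + ((5 + 5)²)²) - 23 = (-3 + (10²)²) - 23 = (-3 + 100²) - 23 = (-3 + 10000) - 23 = 9997 - 23 = 9974)
-d = -1*9974 = -9974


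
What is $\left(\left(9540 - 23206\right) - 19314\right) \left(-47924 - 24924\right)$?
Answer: $2402527040$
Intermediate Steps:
$\left(\left(9540 - 23206\right) - 19314\right) \left(-47924 - 24924\right) = \left(-13666 - 19314\right) \left(-47924 - 24924\right) = \left(-32980\right) \left(-72848\right) = 2402527040$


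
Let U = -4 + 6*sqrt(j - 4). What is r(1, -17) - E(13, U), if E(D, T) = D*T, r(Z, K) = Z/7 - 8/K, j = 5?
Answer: -3021/119 ≈ -25.387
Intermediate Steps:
U = 2 (U = -4 + 6*sqrt(5 - 4) = -4 + 6*sqrt(1) = -4 + 6*1 = -4 + 6 = 2)
r(Z, K) = -8/K + Z/7 (r(Z, K) = Z*(1/7) - 8/K = Z/7 - 8/K = -8/K + Z/7)
r(1, -17) - E(13, U) = (-8/(-17) + (1/7)*1) - 13*2 = (-8*(-1/17) + 1/7) - 1*26 = (8/17 + 1/7) - 26 = 73/119 - 26 = -3021/119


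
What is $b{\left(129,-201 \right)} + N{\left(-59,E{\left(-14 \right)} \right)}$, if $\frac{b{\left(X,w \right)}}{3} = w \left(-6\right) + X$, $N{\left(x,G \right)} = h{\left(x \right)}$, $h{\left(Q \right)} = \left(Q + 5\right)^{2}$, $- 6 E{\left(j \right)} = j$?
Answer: $6921$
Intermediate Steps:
$E{\left(j \right)} = - \frac{j}{6}$
$h{\left(Q \right)} = \left(5 + Q\right)^{2}$
$N{\left(x,G \right)} = \left(5 + x\right)^{2}$
$b{\left(X,w \right)} = - 18 w + 3 X$ ($b{\left(X,w \right)} = 3 \left(w \left(-6\right) + X\right) = 3 \left(- 6 w + X\right) = 3 \left(X - 6 w\right) = - 18 w + 3 X$)
$b{\left(129,-201 \right)} + N{\left(-59,E{\left(-14 \right)} \right)} = \left(\left(-18\right) \left(-201\right) + 3 \cdot 129\right) + \left(5 - 59\right)^{2} = \left(3618 + 387\right) + \left(-54\right)^{2} = 4005 + 2916 = 6921$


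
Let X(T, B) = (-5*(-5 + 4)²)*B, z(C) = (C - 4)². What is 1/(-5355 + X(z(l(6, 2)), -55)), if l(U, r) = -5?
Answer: -1/5080 ≈ -0.00019685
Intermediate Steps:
z(C) = (-4 + C)²
X(T, B) = -5*B (X(T, B) = (-5*(-1)²)*B = (-5*1)*B = -5*B)
1/(-5355 + X(z(l(6, 2)), -55)) = 1/(-5355 - 5*(-55)) = 1/(-5355 + 275) = 1/(-5080) = -1/5080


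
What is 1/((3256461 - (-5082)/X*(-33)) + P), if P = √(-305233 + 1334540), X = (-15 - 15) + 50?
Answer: 324807570/1054999472362349 - 100*√1029307/1054999472362349 ≈ 3.0778e-7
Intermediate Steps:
X = 20 (X = -30 + 50 = 20)
P = √1029307 ≈ 1014.5
1/((3256461 - (-5082)/X*(-33)) + P) = 1/((3256461 - (-5082)/20*(-33)) + √1029307) = 1/((3256461 - 42*(-121/20)*(-33)) + √1029307) = 1/((3256461 + (2541/10)*(-33)) + √1029307) = 1/((3256461 - 83853/10) + √1029307) = 1/(32480757/10 + √1029307)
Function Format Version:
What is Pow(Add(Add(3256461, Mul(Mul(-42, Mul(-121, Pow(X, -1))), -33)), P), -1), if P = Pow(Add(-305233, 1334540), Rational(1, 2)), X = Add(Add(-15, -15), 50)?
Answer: Add(Rational(324807570, 1054999472362349), Mul(Rational(-100, 1054999472362349), Pow(1029307, Rational(1, 2)))) ≈ 3.0778e-7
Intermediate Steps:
X = 20 (X = Add(-30, 50) = 20)
P = Pow(1029307, Rational(1, 2)) ≈ 1014.5
Pow(Add(Add(3256461, Mul(Mul(-42, Mul(-121, Pow(X, -1))), -33)), P), -1) = Pow(Add(Add(3256461, Mul(Mul(-42, Mul(-121, Pow(20, -1))), -33)), Pow(1029307, Rational(1, 2))), -1) = Pow(Add(Add(3256461, Mul(Mul(-42, Mul(-121, Rational(1, 20))), -33)), Pow(1029307, Rational(1, 2))), -1) = Pow(Add(Add(3256461, Mul(Mul(-42, Rational(-121, 20)), -33)), Pow(1029307, Rational(1, 2))), -1) = Pow(Add(Add(3256461, Mul(Rational(2541, 10), -33)), Pow(1029307, Rational(1, 2))), -1) = Pow(Add(Add(3256461, Rational(-83853, 10)), Pow(1029307, Rational(1, 2))), -1) = Pow(Add(Rational(32480757, 10), Pow(1029307, Rational(1, 2))), -1)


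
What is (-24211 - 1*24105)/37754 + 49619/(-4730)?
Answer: -24440121/2076470 ≈ -11.770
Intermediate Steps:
(-24211 - 1*24105)/37754 + 49619/(-4730) = (-24211 - 24105)*(1/37754) + 49619*(-1/4730) = -48316*1/37754 - 49619/4730 = -24158/18877 - 49619/4730 = -24440121/2076470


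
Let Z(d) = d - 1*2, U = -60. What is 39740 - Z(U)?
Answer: 39802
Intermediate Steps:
Z(d) = -2 + d (Z(d) = d - 2 = -2 + d)
39740 - Z(U) = 39740 - (-2 - 60) = 39740 - 1*(-62) = 39740 + 62 = 39802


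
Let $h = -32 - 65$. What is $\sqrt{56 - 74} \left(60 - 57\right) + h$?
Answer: $-97 + 9 i \sqrt{2} \approx -97.0 + 12.728 i$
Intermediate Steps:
$h = -97$
$\sqrt{56 - 74} \left(60 - 57\right) + h = \sqrt{56 - 74} \left(60 - 57\right) - 97 = \sqrt{-18} \left(60 - 57\right) - 97 = 3 i \sqrt{2} \cdot 3 - 97 = 9 i \sqrt{2} - 97 = -97 + 9 i \sqrt{2}$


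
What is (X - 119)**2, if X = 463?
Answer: 118336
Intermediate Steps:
(X - 119)**2 = (463 - 119)**2 = 344**2 = 118336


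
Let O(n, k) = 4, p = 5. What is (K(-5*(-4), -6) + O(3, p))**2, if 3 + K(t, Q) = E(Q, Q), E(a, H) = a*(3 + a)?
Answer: 361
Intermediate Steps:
K(t, Q) = -3 + Q*(3 + Q)
(K(-5*(-4), -6) + O(3, p))**2 = ((-3 - 6*(3 - 6)) + 4)**2 = ((-3 - 6*(-3)) + 4)**2 = ((-3 + 18) + 4)**2 = (15 + 4)**2 = 19**2 = 361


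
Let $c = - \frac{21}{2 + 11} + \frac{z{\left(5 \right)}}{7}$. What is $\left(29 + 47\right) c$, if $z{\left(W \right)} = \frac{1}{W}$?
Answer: $- \frac{54872}{455} \approx -120.6$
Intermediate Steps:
$c = - \frac{722}{455}$ ($c = - \frac{21}{2 + 11} + \frac{1}{5 \cdot 7} = - \frac{21}{13} + \frac{1}{5} \cdot \frac{1}{7} = \left(-21\right) \frac{1}{13} + \frac{1}{35} = - \frac{21}{13} + \frac{1}{35} = - \frac{722}{455} \approx -1.5868$)
$\left(29 + 47\right) c = \left(29 + 47\right) \left(- \frac{722}{455}\right) = 76 \left(- \frac{722}{455}\right) = - \frac{54872}{455}$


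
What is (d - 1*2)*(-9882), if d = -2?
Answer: 39528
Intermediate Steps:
(d - 1*2)*(-9882) = (-2 - 1*2)*(-9882) = (-2 - 2)*(-9882) = -4*(-9882) = 39528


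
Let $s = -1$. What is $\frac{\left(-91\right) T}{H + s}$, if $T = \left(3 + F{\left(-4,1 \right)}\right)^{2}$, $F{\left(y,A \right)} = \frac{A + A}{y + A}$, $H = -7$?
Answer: $\frac{4459}{72} \approx 61.931$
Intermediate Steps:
$F{\left(y,A \right)} = \frac{2 A}{A + y}$
$T = \frac{49}{9}$ ($T = \left(3 + 2 \cdot 1 \frac{1}{1 - 4}\right)^{2} = \left(3 + 2 \cdot 1 \frac{1}{-3}\right)^{2} = \left(3 + 2 \cdot 1 \left(- \frac{1}{3}\right)\right)^{2} = \left(3 - \frac{2}{3}\right)^{2} = \left(\frac{7}{3}\right)^{2} = \frac{49}{9} \approx 5.4444$)
$\frac{\left(-91\right) T}{H + s} = \frac{\left(-91\right) \frac{49}{9}}{-7 - 1} = - \frac{4459}{9 \left(-8\right)} = \left(- \frac{4459}{9}\right) \left(- \frac{1}{8}\right) = \frac{4459}{72}$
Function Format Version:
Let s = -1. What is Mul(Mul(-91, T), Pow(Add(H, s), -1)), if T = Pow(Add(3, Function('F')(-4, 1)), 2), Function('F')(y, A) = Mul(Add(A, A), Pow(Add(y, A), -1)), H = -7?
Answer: Rational(4459, 72) ≈ 61.931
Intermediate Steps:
Function('F')(y, A) = Mul(2, A, Pow(Add(A, y), -1)) (Function('F')(y, A) = Mul(Mul(2, A), Pow(Add(A, y), -1)) = Mul(2, A, Pow(Add(A, y), -1)))
T = Rational(49, 9) (T = Pow(Add(3, Mul(2, 1, Pow(Add(1, -4), -1))), 2) = Pow(Add(3, Mul(2, 1, Pow(-3, -1))), 2) = Pow(Add(3, Mul(2, 1, Rational(-1, 3))), 2) = Pow(Add(3, Rational(-2, 3)), 2) = Pow(Rational(7, 3), 2) = Rational(49, 9) ≈ 5.4444)
Mul(Mul(-91, T), Pow(Add(H, s), -1)) = Mul(Mul(-91, Rational(49, 9)), Pow(Add(-7, -1), -1)) = Mul(Rational(-4459, 9), Pow(-8, -1)) = Mul(Rational(-4459, 9), Rational(-1, 8)) = Rational(4459, 72)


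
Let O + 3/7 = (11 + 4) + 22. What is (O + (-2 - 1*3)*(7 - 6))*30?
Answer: 6630/7 ≈ 947.14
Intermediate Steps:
O = 256/7 (O = -3/7 + ((11 + 4) + 22) = -3/7 + (15 + 22) = -3/7 + 37 = 256/7 ≈ 36.571)
(O + (-2 - 1*3)*(7 - 6))*30 = (256/7 + (-2 - 1*3)*(7 - 6))*30 = (256/7 + (-2 - 3)*1)*30 = (256/7 - 5*1)*30 = (256/7 - 5)*30 = (221/7)*30 = 6630/7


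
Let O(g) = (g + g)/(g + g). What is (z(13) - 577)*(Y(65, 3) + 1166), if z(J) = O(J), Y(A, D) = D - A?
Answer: -635904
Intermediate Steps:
O(g) = 1 (O(g) = (2*g)/((2*g)) = (2*g)*(1/(2*g)) = 1)
z(J) = 1
(z(13) - 577)*(Y(65, 3) + 1166) = (1 - 577)*((3 - 1*65) + 1166) = -576*((3 - 65) + 1166) = -576*(-62 + 1166) = -576*1104 = -635904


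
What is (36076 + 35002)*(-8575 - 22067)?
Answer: -2177972076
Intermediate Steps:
(36076 + 35002)*(-8575 - 22067) = 71078*(-30642) = -2177972076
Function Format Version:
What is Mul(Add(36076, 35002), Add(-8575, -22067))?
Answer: -2177972076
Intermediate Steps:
Mul(Add(36076, 35002), Add(-8575, -22067)) = Mul(71078, -30642) = -2177972076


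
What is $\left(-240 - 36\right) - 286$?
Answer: $-562$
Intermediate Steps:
$\left(-240 - 36\right) - 286 = -276 - 286 = -562$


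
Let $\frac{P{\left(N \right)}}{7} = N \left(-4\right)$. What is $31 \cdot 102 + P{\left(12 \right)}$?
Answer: $2826$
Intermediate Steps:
$P{\left(N \right)} = - 28 N$ ($P{\left(N \right)} = 7 N \left(-4\right) = 7 \left(- 4 N\right) = - 28 N$)
$31 \cdot 102 + P{\left(12 \right)} = 31 \cdot 102 - 336 = 3162 - 336 = 2826$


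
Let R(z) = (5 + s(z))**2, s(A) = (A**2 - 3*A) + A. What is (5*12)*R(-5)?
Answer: 96000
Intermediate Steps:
s(A) = A**2 - 2*A
R(z) = (5 + z*(-2 + z))**2
(5*12)*R(-5) = (5*12)*(5 - 5*(-2 - 5))**2 = 60*(5 - 5*(-7))**2 = 60*(5 + 35)**2 = 60*40**2 = 60*1600 = 96000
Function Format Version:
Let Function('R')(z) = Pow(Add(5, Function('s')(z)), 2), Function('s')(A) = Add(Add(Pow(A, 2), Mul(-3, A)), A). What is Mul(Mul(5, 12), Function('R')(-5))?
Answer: 96000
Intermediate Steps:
Function('s')(A) = Add(Pow(A, 2), Mul(-2, A))
Function('R')(z) = Pow(Add(5, Mul(z, Add(-2, z))), 2)
Mul(Mul(5, 12), Function('R')(-5)) = Mul(Mul(5, 12), Pow(Add(5, Mul(-5, Add(-2, -5))), 2)) = Mul(60, Pow(Add(5, Mul(-5, -7)), 2)) = Mul(60, Pow(Add(5, 35), 2)) = Mul(60, Pow(40, 2)) = Mul(60, 1600) = 96000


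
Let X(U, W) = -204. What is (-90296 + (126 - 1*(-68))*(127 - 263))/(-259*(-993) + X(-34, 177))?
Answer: -116680/256983 ≈ -0.45404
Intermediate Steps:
(-90296 + (126 - 1*(-68))*(127 - 263))/(-259*(-993) + X(-34, 177)) = (-90296 + (126 - 1*(-68))*(127 - 263))/(-259*(-993) - 204) = (-90296 + (126 + 68)*(-136))/(257187 - 204) = (-90296 + 194*(-136))/256983 = (-90296 - 26384)*(1/256983) = -116680*1/256983 = -116680/256983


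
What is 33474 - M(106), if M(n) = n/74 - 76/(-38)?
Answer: 1238411/37 ≈ 33471.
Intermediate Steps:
M(n) = 2 + n/74 (M(n) = n*(1/74) - 76*(-1/38) = n/74 + 2 = 2 + n/74)
33474 - M(106) = 33474 - (2 + (1/74)*106) = 33474 - (2 + 53/37) = 33474 - 1*127/37 = 33474 - 127/37 = 1238411/37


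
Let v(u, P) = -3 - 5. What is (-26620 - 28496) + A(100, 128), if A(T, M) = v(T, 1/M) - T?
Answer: -55224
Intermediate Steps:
v(u, P) = -8
A(T, M) = -8 - T
(-26620 - 28496) + A(100, 128) = (-26620 - 28496) + (-8 - 1*100) = -55116 + (-8 - 100) = -55116 - 108 = -55224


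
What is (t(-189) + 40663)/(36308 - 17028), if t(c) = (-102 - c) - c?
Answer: 40939/19280 ≈ 2.1234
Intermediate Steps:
t(c) = -102 - 2*c
(t(-189) + 40663)/(36308 - 17028) = ((-102 - 2*(-189)) + 40663)/(36308 - 17028) = ((-102 + 378) + 40663)/19280 = (276 + 40663)*(1/19280) = 40939*(1/19280) = 40939/19280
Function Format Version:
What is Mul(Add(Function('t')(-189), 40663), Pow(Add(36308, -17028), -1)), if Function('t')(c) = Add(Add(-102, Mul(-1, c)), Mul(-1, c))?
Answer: Rational(40939, 19280) ≈ 2.1234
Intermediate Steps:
Function('t')(c) = Add(-102, Mul(-2, c))
Mul(Add(Function('t')(-189), 40663), Pow(Add(36308, -17028), -1)) = Mul(Add(Add(-102, Mul(-2, -189)), 40663), Pow(Add(36308, -17028), -1)) = Mul(Add(Add(-102, 378), 40663), Pow(19280, -1)) = Mul(Add(276, 40663), Rational(1, 19280)) = Mul(40939, Rational(1, 19280)) = Rational(40939, 19280)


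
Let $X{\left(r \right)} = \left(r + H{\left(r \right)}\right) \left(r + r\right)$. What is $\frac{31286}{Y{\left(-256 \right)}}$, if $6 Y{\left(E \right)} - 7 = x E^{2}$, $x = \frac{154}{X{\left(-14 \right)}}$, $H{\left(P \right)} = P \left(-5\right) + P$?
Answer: $- \frac{3942036}{180077} \approx -21.891$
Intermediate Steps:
$H{\left(P \right)} = - 4 P$ ($H{\left(P \right)} = - 5 P + P = - 4 P$)
$X{\left(r \right)} = - 6 r^{2}$ ($X{\left(r \right)} = \left(r - 4 r\right) \left(r + r\right) = - 3 r 2 r = - 6 r^{2}$)
$x = - \frac{11}{84}$ ($x = \frac{154}{\left(-6\right) \left(-14\right)^{2}} = \frac{154}{\left(-6\right) 196} = \frac{154}{-1176} = 154 \left(- \frac{1}{1176}\right) = - \frac{11}{84} \approx -0.13095$)
$Y{\left(E \right)} = \frac{7}{6} - \frac{11 E^{2}}{504}$ ($Y{\left(E \right)} = \frac{7}{6} + \frac{\left(- \frac{11}{84}\right) E^{2}}{6} = \frac{7}{6} - \frac{11 E^{2}}{504}$)
$\frac{31286}{Y{\left(-256 \right)}} = \frac{31286}{\frac{7}{6} - \frac{11 \left(-256\right)^{2}}{504}} = \frac{31286}{\frac{7}{6} - \frac{90112}{63}} = \frac{31286}{- \frac{180077}{126}} = 31286 \left(- \frac{126}{180077}\right) = - \frac{3942036}{180077}$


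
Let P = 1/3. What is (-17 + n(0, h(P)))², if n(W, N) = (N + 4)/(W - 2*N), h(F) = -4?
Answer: 289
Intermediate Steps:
P = ⅓ ≈ 0.33333
n(W, N) = (4 + N)/(W - 2*N)
(-17 + n(0, h(P)))² = (-17 + (-4 - 1*(-4))/(-1*0 + 2*(-4)))² = (-17 + (-4 + 4)/(0 - 8))² = (-17 + 0/(-8))² = (-17 - ⅛*0)² = (-17 + 0)² = (-17)² = 289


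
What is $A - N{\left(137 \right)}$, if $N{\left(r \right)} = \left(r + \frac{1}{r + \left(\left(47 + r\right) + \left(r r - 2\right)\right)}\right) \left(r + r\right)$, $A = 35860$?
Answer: $- \frac{16014969}{9544} \approx -1678.0$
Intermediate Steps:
$N{\left(r \right)} = 2 r \left(r + \frac{1}{45 + r^{2} + 2 r}\right)$ ($N{\left(r \right)} = \left(r + \frac{1}{r + \left(\left(47 + r\right) + \left(r^{2} - 2\right)\right)}\right) 2 r = \left(r + \frac{1}{r + \left(\left(47 + r\right) + \left(-2 + r^{2}\right)\right)}\right) 2 r = \left(r + \frac{1}{r + \left(45 + r + r^{2}\right)}\right) 2 r = \left(r + \frac{1}{45 + r^{2} + 2 r}\right) 2 r = 2 r \left(r + \frac{1}{45 + r^{2} + 2 r}\right)$)
$A - N{\left(137 \right)} = 35860 - 2 \cdot 137 \frac{1}{45 + 137^{2} + 2 \cdot 137} \left(1 + 137^{3} + 2 \cdot 137^{2} + 45 \cdot 137\right) = 35860 - 2 \cdot 137 \frac{1}{45 + 18769 + 274} \left(1 + 2571353 + 2 \cdot 18769 + 6165\right) = 35860 - 2 \cdot 137 \cdot \frac{1}{19088} \left(1 + 2571353 + 37538 + 6165\right) = 35860 - 2 \cdot 137 \cdot \frac{1}{19088} \cdot 2615057 = 35860 - \frac{358262809}{9544} = - \frac{16014969}{9544}$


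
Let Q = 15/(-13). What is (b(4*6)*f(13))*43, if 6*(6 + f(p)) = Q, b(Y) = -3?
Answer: 20769/26 ≈ 798.81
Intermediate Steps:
Q = -15/13 (Q = 15*(-1/13) = -15/13 ≈ -1.1538)
f(p) = -161/26 (f(p) = -6 + (1/6)*(-15/13) = -6 - 5/26 = -161/26)
(b(4*6)*f(13))*43 = -3*(-161/26)*43 = (483/26)*43 = 20769/26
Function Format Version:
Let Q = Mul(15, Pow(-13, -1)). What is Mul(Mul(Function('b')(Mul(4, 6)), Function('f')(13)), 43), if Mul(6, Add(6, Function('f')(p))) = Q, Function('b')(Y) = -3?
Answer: Rational(20769, 26) ≈ 798.81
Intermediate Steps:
Q = Rational(-15, 13) (Q = Mul(15, Rational(-1, 13)) = Rational(-15, 13) ≈ -1.1538)
Function('f')(p) = Rational(-161, 26) (Function('f')(p) = Add(-6, Mul(Rational(1, 6), Rational(-15, 13))) = Add(-6, Rational(-5, 26)) = Rational(-161, 26))
Mul(Mul(Function('b')(Mul(4, 6)), Function('f')(13)), 43) = Mul(Mul(-3, Rational(-161, 26)), 43) = Mul(Rational(483, 26), 43) = Rational(20769, 26)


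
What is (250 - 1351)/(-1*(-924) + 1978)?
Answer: -1101/2902 ≈ -0.37939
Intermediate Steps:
(250 - 1351)/(-1*(-924) + 1978) = -1101/(924 + 1978) = -1101/2902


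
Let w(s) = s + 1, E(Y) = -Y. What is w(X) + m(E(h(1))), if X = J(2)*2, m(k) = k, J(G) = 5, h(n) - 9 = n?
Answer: 1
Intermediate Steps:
h(n) = 9 + n
X = 10 (X = 5*2 = 10)
w(s) = 1 + s
w(X) + m(E(h(1))) = (1 + 10) - (9 + 1) = 11 - 1*10 = 11 - 10 = 1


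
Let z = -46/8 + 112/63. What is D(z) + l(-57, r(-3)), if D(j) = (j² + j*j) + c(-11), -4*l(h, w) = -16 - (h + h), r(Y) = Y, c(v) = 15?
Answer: 14293/648 ≈ 22.057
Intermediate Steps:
l(h, w) = 4 + h/2 (l(h, w) = -(-16 - (h + h))/4 = -(-16 - 2*h)/4 = 4 + h/2)
z = -143/36 (z = -46*⅛ + 112*(1/63) = -23/4 + 16/9 = -143/36 ≈ -3.9722)
D(j) = 15 + 2*j² (D(j) = (j² + j*j) + 15 = (j² + j²) + 15 = 2*j² + 15 = 15 + 2*j²)
D(z) + l(-57, r(-3)) = (15 + 2*(-143/36)²) + (4 + (½)*(-57)) = (15 + 2*(20449/1296)) + (4 - 57/2) = (15 + 20449/648) - 49/2 = 30169/648 - 49/2 = 14293/648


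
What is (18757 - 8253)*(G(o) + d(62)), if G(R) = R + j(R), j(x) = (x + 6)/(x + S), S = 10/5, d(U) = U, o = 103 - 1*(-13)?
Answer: 110953752/59 ≈ 1.8806e+6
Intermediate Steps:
o = 116 (o = 103 + 13 = 116)
S = 2 (S = 10*(⅕) = 2)
j(x) = (6 + x)/(2 + x) (j(x) = (x + 6)/(x + 2) = (6 + x)/(2 + x))
G(R) = R + (6 + R)/(2 + R)
(18757 - 8253)*(G(o) + d(62)) = (18757 - 8253)*((6 + 116 + 116*(2 + 116))/(2 + 116) + 62) = 10504*((6 + 116 + 116*118)/118 + 62) = 10504*((6 + 116 + 13688)/118 + 62) = 10504*((1/118)*13810 + 62) = 10504*(6905/59 + 62) = 10504*(10563/59) = 110953752/59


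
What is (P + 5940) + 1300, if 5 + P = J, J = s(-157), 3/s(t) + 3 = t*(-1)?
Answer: 1114193/154 ≈ 7235.0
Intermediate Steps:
s(t) = 3/(-3 - t) (s(t) = 3/(-3 + t*(-1)) = 3/(-3 - t))
J = 3/154 (J = -3/(3 - 157) = -3/(-154) = -3*(-1/154) = 3/154 ≈ 0.019481)
P = -767/154 (P = -5 + 3/154 = -767/154 ≈ -4.9805)
(P + 5940) + 1300 = (-767/154 + 5940) + 1300 = 913993/154 + 1300 = 1114193/154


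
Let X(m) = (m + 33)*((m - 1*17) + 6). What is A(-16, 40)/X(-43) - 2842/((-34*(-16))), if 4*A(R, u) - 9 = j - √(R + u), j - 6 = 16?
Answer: -47827/9180 - √6/1080 ≈ -5.2122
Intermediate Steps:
j = 22 (j = 6 + 16 = 22)
X(m) = (-11 + m)*(33 + m) (X(m) = (33 + m)*((m - 17) + 6) = (33 + m)*((-17 + m) + 6) = (33 + m)*(-11 + m) = (-11 + m)*(33 + m))
A(R, u) = 31/4 - √(R + u)/4 (A(R, u) = 9/4 + (22 - √(R + u))/4 = 9/4 + (11/2 - √(R + u)/4) = 31/4 - √(R + u)/4)
A(-16, 40)/X(-43) - 2842/((-34*(-16))) = (31/4 - √(-16 + 40)/4)/(-363 + (-43)² + 22*(-43)) - 2842/((-34*(-16))) = (31/4 - √6/2)/(-363 + 1849 - 946) - 2842/544 = (31/4 - √6/2)/540 - 2842*1/544 = (31/4 - √6/2)*(1/540) - 1421/272 = (31/2160 - √6/1080) - 1421/272 = -47827/9180 - √6/1080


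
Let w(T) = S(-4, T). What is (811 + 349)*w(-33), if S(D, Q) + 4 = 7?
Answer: 3480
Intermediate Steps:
S(D, Q) = 3 (S(D, Q) = -4 + 7 = 3)
w(T) = 3
(811 + 349)*w(-33) = (811 + 349)*3 = 1160*3 = 3480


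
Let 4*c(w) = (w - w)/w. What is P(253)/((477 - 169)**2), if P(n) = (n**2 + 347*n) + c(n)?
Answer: 1725/1078 ≈ 1.6002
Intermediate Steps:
c(w) = 0 (c(w) = ((w - w)/w)/4 = (0/w)/4 = (1/4)*0 = 0)
P(n) = n**2 + 347*n (P(n) = (n**2 + 347*n) + 0 = n**2 + 347*n)
P(253)/((477 - 169)**2) = (253*(347 + 253))/((477 - 169)**2) = (253*600)/(308**2) = 151800/94864 = 151800*(1/94864) = 1725/1078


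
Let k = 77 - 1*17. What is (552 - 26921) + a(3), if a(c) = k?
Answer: -26309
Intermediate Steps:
k = 60 (k = 77 - 17 = 60)
a(c) = 60
(552 - 26921) + a(3) = (552 - 26921) + 60 = -26369 + 60 = -26309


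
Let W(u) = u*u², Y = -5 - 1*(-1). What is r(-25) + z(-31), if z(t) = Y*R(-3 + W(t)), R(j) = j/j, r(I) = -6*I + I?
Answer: 121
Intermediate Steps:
Y = -4 (Y = -5 + 1 = -4)
r(I) = -5*I
W(u) = u³
R(j) = 1
z(t) = -4 (z(t) = -4*1 = -4)
r(-25) + z(-31) = -5*(-25) - 4 = 125 - 4 = 121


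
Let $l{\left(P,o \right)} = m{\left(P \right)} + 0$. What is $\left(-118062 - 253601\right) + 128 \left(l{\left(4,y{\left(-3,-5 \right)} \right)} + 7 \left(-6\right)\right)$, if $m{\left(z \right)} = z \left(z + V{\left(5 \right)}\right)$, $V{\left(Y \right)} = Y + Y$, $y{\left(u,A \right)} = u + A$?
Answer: $-369871$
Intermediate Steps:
$y{\left(u,A \right)} = A + u$
$V{\left(Y \right)} = 2 Y$
$m{\left(z \right)} = z \left(10 + z\right)$ ($m{\left(z \right)} = z \left(z + 2 \cdot 5\right) = z \left(z + 10\right) = z \left(10 + z\right)$)
$l{\left(P,o \right)} = P \left(10 + P\right)$ ($l{\left(P,o \right)} = P \left(10 + P\right) + 0 = P \left(10 + P\right)$)
$\left(-118062 - 253601\right) + 128 \left(l{\left(4,y{\left(-3,-5 \right)} \right)} + 7 \left(-6\right)\right) = \left(-118062 - 253601\right) + 128 \left(4 \left(10 + 4\right) + 7 \left(-6\right)\right) = -371663 + 128 \left(4 \cdot 14 - 42\right) = -371663 + 128 \left(56 - 42\right) = -371663 + 128 \cdot 14 = -371663 + 1792 = -369871$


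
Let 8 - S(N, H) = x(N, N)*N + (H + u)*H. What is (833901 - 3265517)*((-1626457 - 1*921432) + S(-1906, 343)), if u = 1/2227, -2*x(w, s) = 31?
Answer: 14594383946529024/2227 ≈ 6.5534e+12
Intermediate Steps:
x(w, s) = -31/2 (x(w, s) = -1/2*31 = -31/2)
u = 1/2227 ≈ 0.00044903
S(N, H) = 8 + 31*N/2 - H*(1/2227 + H) (S(N, H) = 8 - (-31*N/2 + (H + 1/2227)*H) = 8 - (-31*N/2 + (1/2227 + H)*H) = 8 - (-31*N/2 + H*(1/2227 + H)) = 8 + (31*N/2 - H*(1/2227 + H)) = 8 + 31*N/2 - H*(1/2227 + H))
(833901 - 3265517)*((-1626457 - 1*921432) + S(-1906, 343)) = (833901 - 3265517)*((-1626457 - 1*921432) + (8 - 1*343**2 - 1/2227*343 + (31/2)*(-1906))) = -2431616*((-1626457 - 921432) + (8 - 1*117649 - 343/2227 - 29543)) = -2431616*(-2547889 + (8 - 117649 - 343/2227 - 29543)) = -2431616*(-2547889 - 327779111/2227) = -2431616*(-6001927914/2227) = 14594383946529024/2227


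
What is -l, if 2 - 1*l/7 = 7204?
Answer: 50414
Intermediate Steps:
l = -50414 (l = 14 - 7*7204 = 14 - 50428 = -50414)
-l = -1*(-50414) = 50414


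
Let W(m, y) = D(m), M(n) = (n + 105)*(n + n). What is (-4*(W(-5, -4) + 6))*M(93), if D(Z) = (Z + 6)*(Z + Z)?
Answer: 589248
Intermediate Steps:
M(n) = 2*n*(105 + n) (M(n) = (105 + n)*(2*n) = 2*n*(105 + n))
D(Z) = 2*Z*(6 + Z) (D(Z) = (6 + Z)*(2*Z) = 2*Z*(6 + Z))
W(m, y) = 2*m*(6 + m)
(-4*(W(-5, -4) + 6))*M(93) = (-4*(2*(-5)*(6 - 5) + 6))*(2*93*(105 + 93)) = (-4*(2*(-5)*1 + 6))*(2*93*198) = -4*(-10 + 6)*36828 = -4*(-4)*36828 = 16*36828 = 589248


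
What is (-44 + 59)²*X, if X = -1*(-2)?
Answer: 450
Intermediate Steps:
X = 2
(-44 + 59)²*X = (-44 + 59)²*2 = 15²*2 = 225*2 = 450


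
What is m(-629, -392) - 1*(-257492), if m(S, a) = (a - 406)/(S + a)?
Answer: 262900130/1021 ≈ 2.5749e+5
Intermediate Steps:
m(S, a) = (-406 + a)/(S + a)
m(-629, -392) - 1*(-257492) = (-406 - 392)/(-629 - 392) - 1*(-257492) = -798/(-1021) + 257492 = -1/1021*(-798) + 257492 = 798/1021 + 257492 = 262900130/1021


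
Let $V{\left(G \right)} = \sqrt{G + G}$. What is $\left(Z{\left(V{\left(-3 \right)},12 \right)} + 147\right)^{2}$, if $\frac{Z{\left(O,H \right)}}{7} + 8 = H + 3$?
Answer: $38416$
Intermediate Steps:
$V{\left(G \right)} = \sqrt{2} \sqrt{G}$ ($V{\left(G \right)} = \sqrt{2 G} = \sqrt{2} \sqrt{G}$)
$Z{\left(O,H \right)} = -35 + 7 H$ ($Z{\left(O,H \right)} = -56 + 7 \left(H + 3\right) = -56 + 7 \left(3 + H\right) = -56 + \left(21 + 7 H\right) = -35 + 7 H$)
$\left(Z{\left(V{\left(-3 \right)},12 \right)} + 147\right)^{2} = \left(\left(-35 + 7 \cdot 12\right) + 147\right)^{2} = \left(\left(-35 + 84\right) + 147\right)^{2} = \left(49 + 147\right)^{2} = 196^{2} = 38416$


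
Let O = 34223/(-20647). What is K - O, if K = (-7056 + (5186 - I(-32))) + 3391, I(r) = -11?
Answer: 31665427/20647 ≈ 1533.7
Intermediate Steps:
O = -34223/20647 (O = 34223*(-1/20647) = -34223/20647 ≈ -1.6575)
K = 1532 (K = (-7056 + (5186 - 1*(-11))) + 3391 = (-7056 + (5186 + 11)) + 3391 = (-7056 + 5197) + 3391 = -1859 + 3391 = 1532)
K - O = 1532 - 1*(-34223/20647) = 1532 + 34223/20647 = 31665427/20647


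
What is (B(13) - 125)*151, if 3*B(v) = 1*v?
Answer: -54662/3 ≈ -18221.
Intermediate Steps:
B(v) = v/3 (B(v) = (1*v)/3 = v/3)
(B(13) - 125)*151 = ((⅓)*13 - 125)*151 = (13/3 - 125)*151 = -362/3*151 = -54662/3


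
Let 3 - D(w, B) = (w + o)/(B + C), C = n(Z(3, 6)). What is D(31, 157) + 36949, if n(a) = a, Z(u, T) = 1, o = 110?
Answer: 5838275/158 ≈ 36951.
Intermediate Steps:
C = 1
D(w, B) = 3 - (110 + w)/(1 + B) (D(w, B) = 3 - (w + 110)/(B + 1) = 3 - (110 + w)/(1 + B))
D(31, 157) + 36949 = (-107 - 1*31 + 3*157)/(1 + 157) + 36949 = (-107 - 31 + 471)/158 + 36949 = (1/158)*333 + 36949 = 333/158 + 36949 = 5838275/158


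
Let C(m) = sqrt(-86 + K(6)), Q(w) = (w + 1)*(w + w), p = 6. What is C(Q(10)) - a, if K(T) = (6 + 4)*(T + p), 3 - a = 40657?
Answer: 40654 + sqrt(34) ≈ 40660.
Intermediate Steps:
a = -40654 (a = 3 - 1*40657 = 3 - 40657 = -40654)
K(T) = 60 + 10*T (K(T) = (6 + 4)*(T + 6) = 10*(6 + T) = 60 + 10*T)
Q(w) = 2*w*(1 + w) (Q(w) = (1 + w)*(2*w) = 2*w*(1 + w))
C(m) = sqrt(34) (C(m) = sqrt(-86 + (60 + 10*6)) = sqrt(-86 + (60 + 60)) = sqrt(-86 + 120) = sqrt(34))
C(Q(10)) - a = sqrt(34) - 1*(-40654) = sqrt(34) + 40654 = 40654 + sqrt(34)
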